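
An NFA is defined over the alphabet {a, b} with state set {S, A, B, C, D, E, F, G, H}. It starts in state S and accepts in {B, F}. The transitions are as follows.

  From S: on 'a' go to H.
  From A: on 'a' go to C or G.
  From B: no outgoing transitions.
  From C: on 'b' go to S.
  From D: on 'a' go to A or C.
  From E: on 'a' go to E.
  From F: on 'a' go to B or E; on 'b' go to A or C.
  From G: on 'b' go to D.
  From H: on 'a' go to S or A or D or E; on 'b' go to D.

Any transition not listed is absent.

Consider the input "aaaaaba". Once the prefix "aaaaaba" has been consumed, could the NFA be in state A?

Start in {S}.
Read 'a': {S} → {H}.
Read 'a': {H} → {S, A, D, E}.
Read 'a': {S, A, D, E} → {A, C, E, G, H}.
Read 'a': {A, C, E, G, H} → {S, A, C, D, E, G}.
Read 'a': {S, A, C, D, E, G} → {A, C, E, G, H}.
Read 'b': {A, C, E, G, H} → {S, D}.
Read 'a': {S, D} → {A, C, H}.
State A is in {A, C, H}.

Yes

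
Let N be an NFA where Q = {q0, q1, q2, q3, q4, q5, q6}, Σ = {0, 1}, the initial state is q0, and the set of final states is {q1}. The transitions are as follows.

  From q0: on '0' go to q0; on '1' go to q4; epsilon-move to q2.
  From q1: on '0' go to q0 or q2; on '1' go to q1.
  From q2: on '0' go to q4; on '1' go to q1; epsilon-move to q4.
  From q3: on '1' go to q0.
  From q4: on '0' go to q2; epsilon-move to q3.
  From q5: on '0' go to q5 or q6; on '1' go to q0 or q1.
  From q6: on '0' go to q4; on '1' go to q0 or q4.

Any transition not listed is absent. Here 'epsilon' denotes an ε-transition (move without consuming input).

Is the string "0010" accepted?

Start: ε-closure({q0}) = {q0, q2, q3, q4}.
Read '0': {q0, q2, q3, q4} → {q0, q2, q3, q4}.
Read '0': {q0, q2, q3, q4} → {q0, q2, q3, q4}.
Read '1': {q0, q2, q3, q4} → {q0, q1, q2, q3, q4}.
Read '0': {q0, q1, q2, q3, q4} → {q0, q2, q3, q4}.
The final set {q0, q2, q3, q4} contains no accepting state.

No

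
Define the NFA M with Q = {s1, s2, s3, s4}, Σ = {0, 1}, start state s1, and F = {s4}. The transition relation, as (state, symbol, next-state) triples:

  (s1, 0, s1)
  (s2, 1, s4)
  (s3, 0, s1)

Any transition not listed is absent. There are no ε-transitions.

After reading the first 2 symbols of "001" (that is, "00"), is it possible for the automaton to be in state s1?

Start in {s1}.
Read '0': s1→{s1}; now {s1}.
Read '0': s1→{s1}; now {s1}.
State s1 is in {s1}.

Yes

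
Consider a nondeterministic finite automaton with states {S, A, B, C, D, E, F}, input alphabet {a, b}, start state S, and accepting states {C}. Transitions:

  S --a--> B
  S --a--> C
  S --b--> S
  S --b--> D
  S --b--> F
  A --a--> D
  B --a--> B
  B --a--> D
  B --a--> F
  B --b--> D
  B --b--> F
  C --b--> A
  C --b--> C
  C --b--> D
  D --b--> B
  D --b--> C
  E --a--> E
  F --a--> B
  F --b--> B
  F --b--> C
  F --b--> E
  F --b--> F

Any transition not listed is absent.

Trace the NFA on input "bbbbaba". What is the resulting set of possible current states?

{B, D, E, F}

Start in {S}.
Read 'b': {S} → {S, D, F}.
Read 'b': {S, D, F} → {S, B, C, D, E, F}.
Read 'b': {S, B, C, D, E, F} → {S, A, B, C, D, E, F}.
Read 'b': {S, A, B, C, D, E, F} → {S, A, B, C, D, E, F}.
Read 'a': {S, A, B, C, D, E, F} → {B, C, D, E, F}.
Read 'b': {B, C, D, E, F} → {A, B, C, D, E, F}.
Read 'a': {A, B, C, D, E, F} → {B, D, E, F}.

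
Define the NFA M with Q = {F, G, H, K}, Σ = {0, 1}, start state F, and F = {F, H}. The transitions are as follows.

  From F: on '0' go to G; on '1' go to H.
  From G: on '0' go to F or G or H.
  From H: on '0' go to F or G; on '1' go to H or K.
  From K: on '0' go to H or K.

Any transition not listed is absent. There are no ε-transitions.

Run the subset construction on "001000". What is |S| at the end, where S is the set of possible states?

Start in {F}.
Read '0': {F} → {G}.
Read '0': {G} → {F, G, H}.
Read '1': {F, G, H} → {H, K}.
Read '0': {H, K} → {F, G, H, K}.
Read '0': {F, G, H, K} → {F, G, H, K}.
Read '0': {F, G, H, K} → {F, G, H, K}.
That set has 4 states.

4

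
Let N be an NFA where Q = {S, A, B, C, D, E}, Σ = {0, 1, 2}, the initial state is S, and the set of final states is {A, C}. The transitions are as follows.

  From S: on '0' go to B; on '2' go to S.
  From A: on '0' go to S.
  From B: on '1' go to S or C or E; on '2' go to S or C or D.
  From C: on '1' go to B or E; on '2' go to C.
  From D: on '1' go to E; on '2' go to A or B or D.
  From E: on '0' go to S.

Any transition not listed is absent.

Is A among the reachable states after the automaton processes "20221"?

No

Start in {S}.
Read '2': S→{S}; now {S}.
Read '0': S→{B}; now {B}.
Read '2': B→{S, C, D}; now {S, C, D}.
Read '2': S→{S}, C→{C}, D→{A, B, D}; now {S, A, B, C, D}.
Read '1': S→∅, A→∅, B→{S, C, E}, C→{B, E}, D→{E}; now {S, B, C, E}.
State A is not in {S, B, C, E}.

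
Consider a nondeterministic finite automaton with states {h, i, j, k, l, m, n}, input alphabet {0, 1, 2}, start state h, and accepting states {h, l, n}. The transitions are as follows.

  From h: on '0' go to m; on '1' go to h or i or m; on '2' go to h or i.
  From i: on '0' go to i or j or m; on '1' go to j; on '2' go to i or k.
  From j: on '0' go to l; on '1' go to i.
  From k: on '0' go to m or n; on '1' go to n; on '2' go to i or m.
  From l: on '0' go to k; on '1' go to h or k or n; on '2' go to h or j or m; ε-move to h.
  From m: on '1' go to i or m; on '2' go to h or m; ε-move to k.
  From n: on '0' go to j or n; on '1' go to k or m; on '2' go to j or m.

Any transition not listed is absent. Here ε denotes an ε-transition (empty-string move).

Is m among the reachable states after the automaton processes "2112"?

Start in {h}.
Read '2': h→{h, i}; now {h, i}.
Read '1': h→{h, i, m}, i→{j}; union {h, i, j, m}; ε-closure = {h, i, j, k, m}.
Read '1': h→{h, i, m}, i→{j}, j→{i}, k→{n}, m→{i, m}; union {h, i, j, m, n}; ε-closure = {h, i, j, k, m, n}.
Read '2': h→{h, i}, i→{i, k}, j→∅, k→{i, m}, m→{h, m}, n→{j, m}; now {h, i, j, k, m}.
State m is in {h, i, j, k, m}.

Yes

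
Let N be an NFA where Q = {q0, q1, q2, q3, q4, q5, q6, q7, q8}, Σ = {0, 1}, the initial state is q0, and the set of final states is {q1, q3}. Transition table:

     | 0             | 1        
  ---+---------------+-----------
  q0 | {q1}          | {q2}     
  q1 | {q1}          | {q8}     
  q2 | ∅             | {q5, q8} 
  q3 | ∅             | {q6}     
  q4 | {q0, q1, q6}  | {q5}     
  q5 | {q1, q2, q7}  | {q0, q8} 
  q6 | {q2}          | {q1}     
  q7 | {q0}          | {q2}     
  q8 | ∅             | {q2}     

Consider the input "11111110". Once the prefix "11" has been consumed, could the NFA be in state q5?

Start in {q0}.
Read '1': {q0} → {q2}.
Read '1': {q2} → {q5, q8}.
State q5 is in {q5, q8}.

Yes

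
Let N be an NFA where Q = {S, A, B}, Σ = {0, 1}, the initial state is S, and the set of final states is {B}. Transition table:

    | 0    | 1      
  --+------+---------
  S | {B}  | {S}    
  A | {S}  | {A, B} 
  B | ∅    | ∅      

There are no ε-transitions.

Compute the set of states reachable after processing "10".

Start in {S}.
Read '1': {S} → {S}.
Read '0': {S} → {B}.

{B}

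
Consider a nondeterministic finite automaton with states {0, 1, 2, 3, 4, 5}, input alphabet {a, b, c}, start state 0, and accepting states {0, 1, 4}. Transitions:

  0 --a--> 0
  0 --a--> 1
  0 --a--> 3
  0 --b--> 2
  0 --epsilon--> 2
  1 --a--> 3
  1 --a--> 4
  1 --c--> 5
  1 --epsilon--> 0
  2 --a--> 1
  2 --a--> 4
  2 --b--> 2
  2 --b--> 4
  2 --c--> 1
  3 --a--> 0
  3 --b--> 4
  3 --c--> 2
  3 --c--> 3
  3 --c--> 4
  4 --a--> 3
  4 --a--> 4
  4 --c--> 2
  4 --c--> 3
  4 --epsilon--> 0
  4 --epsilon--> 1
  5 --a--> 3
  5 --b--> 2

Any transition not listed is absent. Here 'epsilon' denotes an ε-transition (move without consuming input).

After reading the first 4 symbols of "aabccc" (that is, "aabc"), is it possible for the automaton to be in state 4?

No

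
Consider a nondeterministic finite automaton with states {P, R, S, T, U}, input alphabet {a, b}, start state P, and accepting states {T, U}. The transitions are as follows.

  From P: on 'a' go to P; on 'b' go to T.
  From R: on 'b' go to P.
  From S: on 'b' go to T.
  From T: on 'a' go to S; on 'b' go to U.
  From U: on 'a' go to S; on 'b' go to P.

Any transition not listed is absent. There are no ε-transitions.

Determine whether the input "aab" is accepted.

Yes

Start in {P}.
Read 'a': {P} → {P}.
Read 'a': {P} → {P}.
Read 'b': {P} → {T}.
The final set {T} contains the accepting state T.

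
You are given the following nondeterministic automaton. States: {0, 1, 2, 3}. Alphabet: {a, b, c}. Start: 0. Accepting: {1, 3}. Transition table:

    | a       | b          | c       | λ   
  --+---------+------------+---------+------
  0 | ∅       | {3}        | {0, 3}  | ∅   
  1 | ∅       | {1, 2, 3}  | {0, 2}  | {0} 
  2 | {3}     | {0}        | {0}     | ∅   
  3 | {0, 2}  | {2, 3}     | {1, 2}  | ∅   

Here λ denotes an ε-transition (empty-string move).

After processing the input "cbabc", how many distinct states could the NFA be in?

4

Start in {0}.
Read 'c': {0} → {0, 3}.
Read 'b': {0, 3} → {2, 3}.
Read 'a': {2, 3} → {0, 2, 3}.
Read 'b': {0, 2, 3} → {0, 2, 3}.
Read 'c': {0, 2, 3} → {0, 1, 2, 3}.
That set has 4 states.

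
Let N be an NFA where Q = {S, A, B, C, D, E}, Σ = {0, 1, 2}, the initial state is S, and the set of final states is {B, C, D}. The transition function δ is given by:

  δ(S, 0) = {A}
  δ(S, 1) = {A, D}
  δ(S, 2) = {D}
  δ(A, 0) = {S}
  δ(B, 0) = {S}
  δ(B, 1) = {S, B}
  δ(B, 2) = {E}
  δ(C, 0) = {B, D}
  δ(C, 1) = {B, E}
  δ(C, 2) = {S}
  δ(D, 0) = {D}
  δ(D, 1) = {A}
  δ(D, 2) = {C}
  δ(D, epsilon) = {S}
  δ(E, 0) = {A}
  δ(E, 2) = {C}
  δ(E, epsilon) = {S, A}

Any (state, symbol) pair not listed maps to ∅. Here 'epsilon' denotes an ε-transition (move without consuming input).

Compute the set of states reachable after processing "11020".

{S, A, B, D}

Start in {S}.
Read '1': {S} → {S, A, D}.
Read '1': {S, A, D} → {S, A, D}.
Read '0': {S, A, D} → {S, A, D}.
Read '2': {S, A, D} → {S, C, D}.
Read '0': {S, C, D} → {S, A, B, D}.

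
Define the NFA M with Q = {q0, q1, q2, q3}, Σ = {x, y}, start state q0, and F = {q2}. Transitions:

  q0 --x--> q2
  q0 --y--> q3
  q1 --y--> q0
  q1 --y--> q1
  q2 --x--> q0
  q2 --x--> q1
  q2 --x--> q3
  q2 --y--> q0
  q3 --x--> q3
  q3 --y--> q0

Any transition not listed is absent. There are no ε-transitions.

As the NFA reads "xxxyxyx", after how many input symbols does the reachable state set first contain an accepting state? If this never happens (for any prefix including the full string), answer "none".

Start in {q0}.
Read 'x': {q0} → {q2}.
None of the earlier sets intersect F, but {q2} does.

1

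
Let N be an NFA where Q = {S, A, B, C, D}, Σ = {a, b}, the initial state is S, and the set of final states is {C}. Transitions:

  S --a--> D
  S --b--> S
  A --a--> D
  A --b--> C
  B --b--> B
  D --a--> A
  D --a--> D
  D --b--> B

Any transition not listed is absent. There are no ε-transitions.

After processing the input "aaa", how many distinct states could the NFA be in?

2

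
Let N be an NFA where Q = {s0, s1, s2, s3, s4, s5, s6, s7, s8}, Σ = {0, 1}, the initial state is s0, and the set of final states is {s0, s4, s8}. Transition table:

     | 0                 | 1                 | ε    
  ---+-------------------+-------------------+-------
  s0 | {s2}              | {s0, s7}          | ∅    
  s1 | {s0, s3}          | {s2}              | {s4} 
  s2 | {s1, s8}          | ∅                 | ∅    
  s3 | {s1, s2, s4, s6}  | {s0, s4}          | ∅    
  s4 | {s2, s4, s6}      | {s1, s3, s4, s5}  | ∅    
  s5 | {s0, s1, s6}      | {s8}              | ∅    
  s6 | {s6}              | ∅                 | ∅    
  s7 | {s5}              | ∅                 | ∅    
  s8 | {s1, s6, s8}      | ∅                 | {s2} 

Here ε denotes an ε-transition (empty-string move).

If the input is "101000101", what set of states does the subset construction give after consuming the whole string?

Start in {s0}.
Read '1': s0→{s0, s7}; now {s0, s7}.
Read '0': s0→{s2}, s7→{s5}; now {s2, s5}.
Read '1': s2→∅, s5→{s8}; union {s8}; ε-closure = {s2, s8}.
Read '0': s2→{s1, s8}, s8→{s1, s6, s8}; union {s1, s6, s8}; ε-closure = {s1, s2, s4, s6, s8}.
Read '0': s1→{s0, s3}, s2→{s1, s8}, s4→{s2, s4, s6}, s6→{s6}, s8→{s1, s6, s8}; now {s0, s1, s2, s3, s4, s6, s8}.
Read '0': s0→{s2}, s1→{s0, s3}, s2→{s1, s8}, s3→{s1, s2, s4, s6}, s4→{s2, s4, s6}, s6→{s6}, s8→{s1, s6, s8}; now {s0, s1, s2, s3, s4, s6, s8}.
Read '1': s0→{s0, s7}, s1→{s2}, s2→∅, s3→{s0, s4}, s4→{s1, s3, s4, s5}, s6→∅, s8→∅; now {s0, s1, s2, s3, s4, s5, s7}.
Read '0': s0→{s2}, s1→{s0, s3}, s2→{s1, s8}, s3→{s1, s2, s4, s6}, s4→{s2, s4, s6}, s5→{s0, s1, s6}, s7→{s5}; now {s0, s1, s2, s3, s4, s5, s6, s8}.
Read '1': s0→{s0, s7}, s1→{s2}, s2→∅, s3→{s0, s4}, s4→{s1, s3, s4, s5}, s5→{s8}, s6→∅, s8→∅; now {s0, s1, s2, s3, s4, s5, s7, s8}.

{s0, s1, s2, s3, s4, s5, s7, s8}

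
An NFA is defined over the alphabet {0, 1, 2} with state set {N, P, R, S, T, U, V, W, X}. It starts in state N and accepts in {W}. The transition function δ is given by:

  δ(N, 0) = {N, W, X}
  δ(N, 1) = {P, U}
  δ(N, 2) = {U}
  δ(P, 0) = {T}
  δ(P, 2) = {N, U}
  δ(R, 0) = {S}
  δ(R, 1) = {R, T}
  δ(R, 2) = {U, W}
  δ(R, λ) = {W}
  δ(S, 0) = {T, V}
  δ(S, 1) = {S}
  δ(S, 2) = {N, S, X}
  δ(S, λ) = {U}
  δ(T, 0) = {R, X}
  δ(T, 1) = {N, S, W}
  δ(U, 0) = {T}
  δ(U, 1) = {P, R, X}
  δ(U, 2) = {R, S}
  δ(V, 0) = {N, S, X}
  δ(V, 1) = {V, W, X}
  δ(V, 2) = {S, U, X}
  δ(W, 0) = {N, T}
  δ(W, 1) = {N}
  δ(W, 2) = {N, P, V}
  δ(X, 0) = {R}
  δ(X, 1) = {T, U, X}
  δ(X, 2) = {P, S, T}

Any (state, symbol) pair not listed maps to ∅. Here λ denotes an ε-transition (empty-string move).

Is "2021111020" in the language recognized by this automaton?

No

Start in {N}.
Read '2': N→{U}; now {U}.
Read '0': U→{T}; now {T}.
Read '2': T→∅; now ∅.
The set is empty and remains empty for the remaining 7 symbols.
The final set ∅ contains no accepting state.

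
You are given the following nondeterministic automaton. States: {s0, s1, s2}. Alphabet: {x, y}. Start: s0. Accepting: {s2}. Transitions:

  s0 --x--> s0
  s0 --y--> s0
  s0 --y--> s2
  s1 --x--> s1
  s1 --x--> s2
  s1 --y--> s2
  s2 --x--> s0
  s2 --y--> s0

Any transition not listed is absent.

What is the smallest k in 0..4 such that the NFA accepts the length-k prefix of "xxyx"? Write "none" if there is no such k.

3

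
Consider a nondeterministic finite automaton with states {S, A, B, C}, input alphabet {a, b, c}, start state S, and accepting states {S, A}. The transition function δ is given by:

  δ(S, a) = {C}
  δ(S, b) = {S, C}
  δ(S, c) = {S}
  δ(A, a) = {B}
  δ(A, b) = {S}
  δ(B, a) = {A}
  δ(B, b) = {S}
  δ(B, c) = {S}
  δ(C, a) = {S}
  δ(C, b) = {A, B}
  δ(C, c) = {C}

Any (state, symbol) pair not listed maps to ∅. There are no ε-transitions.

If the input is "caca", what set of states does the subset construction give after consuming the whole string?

Start in {S}.
Read 'c': S→{S}; now {S}.
Read 'a': S→{C}; now {C}.
Read 'c': C→{C}; now {C}.
Read 'a': C→{S}; now {S}.

{S}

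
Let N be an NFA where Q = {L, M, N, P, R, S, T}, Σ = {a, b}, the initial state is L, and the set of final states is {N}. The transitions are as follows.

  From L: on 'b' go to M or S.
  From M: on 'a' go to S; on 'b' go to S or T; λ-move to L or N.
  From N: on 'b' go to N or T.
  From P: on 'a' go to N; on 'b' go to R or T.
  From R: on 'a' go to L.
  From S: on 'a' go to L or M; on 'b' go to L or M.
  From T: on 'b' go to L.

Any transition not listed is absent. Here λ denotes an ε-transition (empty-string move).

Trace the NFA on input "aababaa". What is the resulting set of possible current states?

Start in {L}.
Read 'a': L→∅; now ∅.
The set is empty and remains empty for the remaining 6 symbols.

∅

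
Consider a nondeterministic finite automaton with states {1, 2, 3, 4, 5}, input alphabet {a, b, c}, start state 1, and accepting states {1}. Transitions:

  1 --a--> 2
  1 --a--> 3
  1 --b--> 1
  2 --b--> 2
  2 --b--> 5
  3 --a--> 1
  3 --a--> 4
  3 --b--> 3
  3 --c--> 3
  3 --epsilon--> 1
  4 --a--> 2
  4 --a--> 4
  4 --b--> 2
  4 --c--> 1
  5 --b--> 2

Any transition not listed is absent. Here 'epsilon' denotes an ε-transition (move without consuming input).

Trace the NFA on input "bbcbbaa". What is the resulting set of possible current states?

∅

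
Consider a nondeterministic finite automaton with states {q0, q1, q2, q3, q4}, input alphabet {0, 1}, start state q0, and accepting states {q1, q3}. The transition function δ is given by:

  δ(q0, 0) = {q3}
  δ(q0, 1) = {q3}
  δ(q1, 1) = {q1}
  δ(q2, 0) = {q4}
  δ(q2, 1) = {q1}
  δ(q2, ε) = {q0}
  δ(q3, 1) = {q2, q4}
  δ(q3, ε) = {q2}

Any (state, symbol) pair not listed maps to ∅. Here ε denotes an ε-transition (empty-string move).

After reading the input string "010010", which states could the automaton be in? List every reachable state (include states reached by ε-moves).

Start in {q0}.
Read '0': {q0} → {q0, q2, q3}.
Read '1': {q0, q2, q3} → {q0, q1, q2, q3, q4}.
Read '0': {q0, q1, q2, q3, q4} → {q0, q2, q3, q4}.
Read '0': {q0, q2, q3, q4} → {q0, q2, q3, q4}.
Read '1': {q0, q2, q3, q4} → {q0, q1, q2, q3, q4}.
Read '0': {q0, q1, q2, q3, q4} → {q0, q2, q3, q4}.

{q0, q2, q3, q4}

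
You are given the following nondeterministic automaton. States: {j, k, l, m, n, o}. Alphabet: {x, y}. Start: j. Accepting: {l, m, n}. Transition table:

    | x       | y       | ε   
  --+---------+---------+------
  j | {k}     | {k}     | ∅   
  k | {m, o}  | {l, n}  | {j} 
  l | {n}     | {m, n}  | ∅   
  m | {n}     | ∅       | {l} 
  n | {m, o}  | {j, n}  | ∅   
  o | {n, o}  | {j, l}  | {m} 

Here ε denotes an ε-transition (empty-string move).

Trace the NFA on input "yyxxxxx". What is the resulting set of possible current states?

Start in {j}.
Read 'y': j→{k}; union {k}; ε-closure = {j, k}.
Read 'y': j→{k}, k→{l, n}; union {k, l, n}; ε-closure = {j, k, l, n}.
Read 'x': j→{k}, k→{m, o}, l→{n}, n→{m, o}; union {k, m, n, o}; ε-closure = {j, k, l, m, n, o}.
Read 'x': j→{k}, k→{m, o}, l→{n}, m→{n}, n→{m, o}, o→{n, o}; union {k, m, n, o}; ε-closure = {j, k, l, m, n, o}.
Read 'x': j→{k}, k→{m, o}, l→{n}, m→{n}, n→{m, o}, o→{n, o}; union {k, m, n, o}; ε-closure = {j, k, l, m, n, o}.
Read 'x': j→{k}, k→{m, o}, l→{n}, m→{n}, n→{m, o}, o→{n, o}; union {k, m, n, o}; ε-closure = {j, k, l, m, n, o}.
Read 'x': j→{k}, k→{m, o}, l→{n}, m→{n}, n→{m, o}, o→{n, o}; union {k, m, n, o}; ε-closure = {j, k, l, m, n, o}.

{j, k, l, m, n, o}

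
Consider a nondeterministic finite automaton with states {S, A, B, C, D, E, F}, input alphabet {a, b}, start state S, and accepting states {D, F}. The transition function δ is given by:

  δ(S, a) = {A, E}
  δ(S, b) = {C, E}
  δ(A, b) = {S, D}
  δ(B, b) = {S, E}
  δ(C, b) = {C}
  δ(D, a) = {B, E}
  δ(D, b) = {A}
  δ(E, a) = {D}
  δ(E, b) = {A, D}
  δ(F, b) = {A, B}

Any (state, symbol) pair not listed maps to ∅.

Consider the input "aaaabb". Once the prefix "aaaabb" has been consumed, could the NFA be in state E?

No

Start in {S}.
Read 'a': {S} → {A, E}.
Read 'a': {A, E} → {D}.
Read 'a': {D} → {B, E}.
Read 'a': {B, E} → {D}.
Read 'b': {D} → {A}.
Read 'b': {A} → {S, D}.
State E is not in {S, D}.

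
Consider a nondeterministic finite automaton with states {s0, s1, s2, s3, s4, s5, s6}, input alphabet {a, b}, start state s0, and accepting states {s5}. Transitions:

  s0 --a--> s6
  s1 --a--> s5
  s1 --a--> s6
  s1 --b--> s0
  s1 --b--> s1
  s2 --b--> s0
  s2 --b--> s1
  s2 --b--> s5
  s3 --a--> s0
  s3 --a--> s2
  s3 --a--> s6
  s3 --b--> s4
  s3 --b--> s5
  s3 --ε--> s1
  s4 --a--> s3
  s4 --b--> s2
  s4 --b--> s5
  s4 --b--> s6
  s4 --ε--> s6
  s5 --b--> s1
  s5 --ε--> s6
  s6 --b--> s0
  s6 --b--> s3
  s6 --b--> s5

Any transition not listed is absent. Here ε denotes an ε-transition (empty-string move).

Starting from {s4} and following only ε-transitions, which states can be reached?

{s4, s6}

Begin with {s4}.
ε-move s4 → s6; add s6.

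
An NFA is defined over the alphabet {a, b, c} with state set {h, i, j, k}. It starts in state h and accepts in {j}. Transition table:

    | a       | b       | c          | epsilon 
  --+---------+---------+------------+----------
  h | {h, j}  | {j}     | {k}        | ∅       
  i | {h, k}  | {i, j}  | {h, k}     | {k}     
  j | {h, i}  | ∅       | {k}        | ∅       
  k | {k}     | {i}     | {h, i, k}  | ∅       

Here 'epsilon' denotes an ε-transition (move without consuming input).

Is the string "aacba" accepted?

No

Start in {h}.
Read 'a': {h} → {h, j}.
Read 'a': {h, j} → {h, i, j, k}.
Read 'c': {h, i, j, k} → {h, i, k}.
Read 'b': {h, i, k} → {i, j, k}.
Read 'a': {i, j, k} → {h, i, k}.
The final set {h, i, k} contains no accepting state.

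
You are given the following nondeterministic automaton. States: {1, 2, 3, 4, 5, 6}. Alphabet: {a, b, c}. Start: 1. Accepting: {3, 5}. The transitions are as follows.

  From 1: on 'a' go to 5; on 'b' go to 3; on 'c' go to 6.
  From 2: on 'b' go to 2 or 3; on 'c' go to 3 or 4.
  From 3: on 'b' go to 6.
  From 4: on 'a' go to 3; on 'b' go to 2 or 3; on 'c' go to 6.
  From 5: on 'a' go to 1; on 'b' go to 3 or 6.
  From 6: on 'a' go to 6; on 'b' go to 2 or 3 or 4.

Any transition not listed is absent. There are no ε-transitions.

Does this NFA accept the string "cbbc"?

Yes

Start in {1}.
Read 'c': 1→{6}; now {6}.
Read 'b': 6→{2, 3, 4}; now {2, 3, 4}.
Read 'b': 2→{2, 3}, 3→{6}, 4→{2, 3}; now {2, 3, 6}.
Read 'c': 2→{3, 4}, 3→∅, 6→∅; now {3, 4}.
The final set {3, 4} contains the accepting state 3.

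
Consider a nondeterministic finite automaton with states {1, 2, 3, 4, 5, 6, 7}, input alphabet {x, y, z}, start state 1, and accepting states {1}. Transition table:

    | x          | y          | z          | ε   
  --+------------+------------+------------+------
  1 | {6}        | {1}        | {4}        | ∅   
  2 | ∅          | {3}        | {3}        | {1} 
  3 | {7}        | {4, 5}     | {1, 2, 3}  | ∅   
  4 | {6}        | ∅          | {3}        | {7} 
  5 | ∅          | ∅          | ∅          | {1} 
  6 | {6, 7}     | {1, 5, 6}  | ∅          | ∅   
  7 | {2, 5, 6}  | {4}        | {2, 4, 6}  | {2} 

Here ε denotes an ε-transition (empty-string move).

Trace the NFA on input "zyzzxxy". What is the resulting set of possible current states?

Start in {1}.
Read 'z': 1→{4}; union {4}; ε-closure = {1, 2, 4, 7}.
Read 'y': 1→{1}, 2→{3}, 4→∅, 7→{4}; union {1, 3, 4}; ε-closure = {1, 2, 3, 4, 7}.
Read 'z': 1→{4}, 2→{3}, 3→{1, 2, 3}, 4→{3}, 7→{2, 4, 6}; union {1, 2, 3, 4, 6}; ε-closure = {1, 2, 3, 4, 6, 7}.
Read 'z': 1→{4}, 2→{3}, 3→{1, 2, 3}, 4→{3}, 6→∅, 7→{2, 4, 6}; union {1, 2, 3, 4, 6}; ε-closure = {1, 2, 3, 4, 6, 7}.
Read 'x': 1→{6}, 2→∅, 3→{7}, 4→{6}, 6→{6, 7}, 7→{2, 5, 6}; union {2, 5, 6, 7}; ε-closure = {1, 2, 5, 6, 7}.
Read 'x': 1→{6}, 2→∅, 5→∅, 6→{6, 7}, 7→{2, 5, 6}; union {2, 5, 6, 7}; ε-closure = {1, 2, 5, 6, 7}.
Read 'y': 1→{1}, 2→{3}, 5→∅, 6→{1, 5, 6}, 7→{4}; union {1, 3, 4, 5, 6}; ε-closure = {1, 2, 3, 4, 5, 6, 7}.

{1, 2, 3, 4, 5, 6, 7}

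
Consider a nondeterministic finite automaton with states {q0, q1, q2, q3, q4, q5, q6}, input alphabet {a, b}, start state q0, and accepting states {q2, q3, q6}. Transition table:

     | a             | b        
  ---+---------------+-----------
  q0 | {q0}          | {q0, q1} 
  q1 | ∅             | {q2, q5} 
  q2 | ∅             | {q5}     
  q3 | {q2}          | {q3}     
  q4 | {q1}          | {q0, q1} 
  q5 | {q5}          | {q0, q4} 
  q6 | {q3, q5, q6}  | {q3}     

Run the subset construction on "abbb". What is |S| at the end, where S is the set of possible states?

Start in {q0}.
Read 'a': q0→{q0}; now {q0}.
Read 'b': q0→{q0, q1}; now {q0, q1}.
Read 'b': q0→{q0, q1}, q1→{q2, q5}; now {q0, q1, q2, q5}.
Read 'b': q0→{q0, q1}, q1→{q2, q5}, q2→{q5}, q5→{q0, q4}; now {q0, q1, q2, q4, q5}.
That set has 5 states.

5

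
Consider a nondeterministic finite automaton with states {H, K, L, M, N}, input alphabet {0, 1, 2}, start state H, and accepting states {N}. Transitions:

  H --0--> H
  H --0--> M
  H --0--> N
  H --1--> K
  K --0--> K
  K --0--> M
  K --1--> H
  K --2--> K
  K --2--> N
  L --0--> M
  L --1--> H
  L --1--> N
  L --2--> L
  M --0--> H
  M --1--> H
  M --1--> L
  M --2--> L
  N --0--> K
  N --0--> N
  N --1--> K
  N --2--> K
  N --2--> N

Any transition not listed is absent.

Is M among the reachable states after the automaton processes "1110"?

Start in {H}.
Read '1': {H} → {K}.
Read '1': {K} → {H}.
Read '1': {H} → {K}.
Read '0': {K} → {K, M}.
State M is in {K, M}.

Yes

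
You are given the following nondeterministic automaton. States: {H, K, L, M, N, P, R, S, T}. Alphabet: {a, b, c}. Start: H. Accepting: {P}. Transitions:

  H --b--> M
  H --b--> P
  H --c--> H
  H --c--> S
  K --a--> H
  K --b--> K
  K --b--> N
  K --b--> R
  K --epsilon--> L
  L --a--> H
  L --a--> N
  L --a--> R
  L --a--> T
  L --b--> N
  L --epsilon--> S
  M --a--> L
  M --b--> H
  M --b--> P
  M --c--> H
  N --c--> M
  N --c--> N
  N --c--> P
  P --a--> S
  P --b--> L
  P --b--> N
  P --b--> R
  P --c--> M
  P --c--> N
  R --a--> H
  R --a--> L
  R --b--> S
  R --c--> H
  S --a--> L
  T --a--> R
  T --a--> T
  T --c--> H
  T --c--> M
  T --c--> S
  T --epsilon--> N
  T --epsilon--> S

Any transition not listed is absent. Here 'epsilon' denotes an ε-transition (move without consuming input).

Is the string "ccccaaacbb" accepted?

Start in {H}.
Read 'c': H→{H, S}; now {H, S}.
Read 'c': H→{H, S}, S→∅; now {H, S}.
Read 'c': H→{H, S}, S→∅; now {H, S}.
Read 'c': H→{H, S}, S→∅; now {H, S}.
Read 'a': H→∅, S→{L}; union {L}; ε-closure = {L, S}.
Read 'a': L→{H, N, R, T}, S→{L}; union {H, L, N, R, T}; ε-closure = {H, L, N, R, S, T}.
Read 'a': H→∅, L→{H, N, R, T}, N→∅, R→{H, L}, S→{L}, T→{R, T}; union {H, L, N, R, T}; ε-closure = {H, L, N, R, S, T}.
Read 'c': H→{H, S}, L→∅, N→{M, N, P}, R→{H}, S→∅, T→{H, M, S}; now {H, M, N, P, S}.
Read 'b': H→{M, P}, M→{H, P}, N→∅, P→{L, N, R}, S→∅; union {H, L, M, N, P, R}; ε-closure = {H, L, M, N, P, R, S}.
Read 'b': H→{M, P}, L→{N}, M→{H, P}, N→∅, P→{L, N, R}, R→{S}, S→∅; now {H, L, M, N, P, R, S}.
The final set {H, L, M, N, P, R, S} contains the accepting state P.

Yes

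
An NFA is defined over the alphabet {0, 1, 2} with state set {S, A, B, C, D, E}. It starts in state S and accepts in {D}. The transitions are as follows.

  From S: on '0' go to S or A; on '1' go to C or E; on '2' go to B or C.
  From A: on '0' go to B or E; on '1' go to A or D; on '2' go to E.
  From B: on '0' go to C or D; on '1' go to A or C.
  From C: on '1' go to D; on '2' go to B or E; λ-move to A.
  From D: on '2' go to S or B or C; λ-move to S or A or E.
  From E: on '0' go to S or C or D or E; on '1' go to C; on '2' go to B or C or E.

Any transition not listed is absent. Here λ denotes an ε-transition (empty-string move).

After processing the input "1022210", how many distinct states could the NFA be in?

6

Start in {S}.
Read '1': {S} → {A, C, E}.
Read '0': {A, C, E} → {S, A, B, C, D, E}.
Read '2': {S, A, B, C, D, E} → {S, A, B, C, E}.
Read '2': {S, A, B, C, E} → {A, B, C, E}.
Read '2': {A, B, C, E} → {A, B, C, E}.
Read '1': {A, B, C, E} → {S, A, C, D, E}.
Read '0': {S, A, C, D, E} → {S, A, B, C, D, E}.
That set has 6 states.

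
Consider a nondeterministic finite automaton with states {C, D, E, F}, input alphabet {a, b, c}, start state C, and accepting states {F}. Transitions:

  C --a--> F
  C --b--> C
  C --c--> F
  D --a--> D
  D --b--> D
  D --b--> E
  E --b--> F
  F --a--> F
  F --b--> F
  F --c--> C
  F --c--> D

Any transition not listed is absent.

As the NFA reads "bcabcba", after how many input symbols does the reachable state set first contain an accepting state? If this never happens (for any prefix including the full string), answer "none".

2

Start in {C}.
Read 'b': C→{C}; now {C}.
Read 'c': C→{F}; now {F}.
None of the earlier sets intersect F, but {F} does.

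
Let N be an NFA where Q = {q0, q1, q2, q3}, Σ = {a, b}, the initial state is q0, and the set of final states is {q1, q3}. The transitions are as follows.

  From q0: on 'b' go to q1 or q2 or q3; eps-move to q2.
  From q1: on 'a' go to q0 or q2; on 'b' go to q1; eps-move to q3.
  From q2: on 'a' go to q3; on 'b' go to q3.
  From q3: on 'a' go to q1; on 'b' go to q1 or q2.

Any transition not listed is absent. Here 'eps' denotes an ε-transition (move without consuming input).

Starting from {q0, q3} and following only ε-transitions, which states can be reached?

{q0, q2, q3}

Begin with {q0, q3}.
ε-move q0 → q2; add q2.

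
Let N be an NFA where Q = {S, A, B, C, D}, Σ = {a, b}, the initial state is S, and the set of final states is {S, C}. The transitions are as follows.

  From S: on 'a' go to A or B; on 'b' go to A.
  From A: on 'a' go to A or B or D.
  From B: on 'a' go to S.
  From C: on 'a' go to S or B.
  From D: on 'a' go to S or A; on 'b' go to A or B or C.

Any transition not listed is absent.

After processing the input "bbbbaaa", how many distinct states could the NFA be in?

0

Start in {S}.
Read 'b': {S} → {A}.
Read 'b': {A} → ∅.
The set is empty and remains empty for the remaining 5 symbols.
That set has 0 states.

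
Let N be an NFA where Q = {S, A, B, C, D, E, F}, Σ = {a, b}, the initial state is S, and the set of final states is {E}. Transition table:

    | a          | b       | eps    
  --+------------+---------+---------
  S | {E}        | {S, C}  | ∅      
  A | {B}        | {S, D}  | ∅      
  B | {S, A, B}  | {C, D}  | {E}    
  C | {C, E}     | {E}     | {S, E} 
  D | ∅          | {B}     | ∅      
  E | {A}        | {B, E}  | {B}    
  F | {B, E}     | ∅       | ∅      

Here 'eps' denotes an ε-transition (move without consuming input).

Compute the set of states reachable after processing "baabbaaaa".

Start in {S}.
Read 'b': {S} → {S, B, C, E}.
Read 'a': {S, B, C, E} → {S, A, B, C, E}.
Read 'a': {S, A, B, C, E} → {S, A, B, C, E}.
Read 'b': {S, A, B, C, E} → {S, B, C, D, E}.
Read 'b': {S, B, C, D, E} → {S, B, C, D, E}.
Read 'a': {S, B, C, D, E} → {S, A, B, C, E}.
Read 'a': {S, A, B, C, E} → {S, A, B, C, E}.
Read 'a': {S, A, B, C, E} → {S, A, B, C, E}.
Read 'a': {S, A, B, C, E} → {S, A, B, C, E}.

{S, A, B, C, E}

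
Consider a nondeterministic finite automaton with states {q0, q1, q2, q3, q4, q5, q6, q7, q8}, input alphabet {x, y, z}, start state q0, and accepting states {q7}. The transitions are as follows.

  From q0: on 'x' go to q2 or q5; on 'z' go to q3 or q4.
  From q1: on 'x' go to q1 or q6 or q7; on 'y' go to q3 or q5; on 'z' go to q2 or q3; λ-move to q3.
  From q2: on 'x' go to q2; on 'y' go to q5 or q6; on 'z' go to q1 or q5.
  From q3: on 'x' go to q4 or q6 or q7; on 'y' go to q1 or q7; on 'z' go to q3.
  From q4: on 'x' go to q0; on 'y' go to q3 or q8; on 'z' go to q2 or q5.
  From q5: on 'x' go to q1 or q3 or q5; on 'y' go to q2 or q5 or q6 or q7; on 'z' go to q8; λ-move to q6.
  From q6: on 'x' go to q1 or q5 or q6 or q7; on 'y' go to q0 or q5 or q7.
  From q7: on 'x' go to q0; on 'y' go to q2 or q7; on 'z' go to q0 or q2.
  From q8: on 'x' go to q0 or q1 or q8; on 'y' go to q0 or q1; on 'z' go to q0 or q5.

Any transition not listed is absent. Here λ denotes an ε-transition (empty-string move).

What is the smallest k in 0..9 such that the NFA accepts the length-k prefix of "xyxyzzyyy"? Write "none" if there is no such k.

2

Start in {q0}.
Read 'x': {q0} → {q2, q5, q6}.
Read 'y': {q2, q5, q6} → {q0, q2, q5, q6, q7}.
None of the earlier sets intersect F, but {q0, q2, q5, q6, q7} does.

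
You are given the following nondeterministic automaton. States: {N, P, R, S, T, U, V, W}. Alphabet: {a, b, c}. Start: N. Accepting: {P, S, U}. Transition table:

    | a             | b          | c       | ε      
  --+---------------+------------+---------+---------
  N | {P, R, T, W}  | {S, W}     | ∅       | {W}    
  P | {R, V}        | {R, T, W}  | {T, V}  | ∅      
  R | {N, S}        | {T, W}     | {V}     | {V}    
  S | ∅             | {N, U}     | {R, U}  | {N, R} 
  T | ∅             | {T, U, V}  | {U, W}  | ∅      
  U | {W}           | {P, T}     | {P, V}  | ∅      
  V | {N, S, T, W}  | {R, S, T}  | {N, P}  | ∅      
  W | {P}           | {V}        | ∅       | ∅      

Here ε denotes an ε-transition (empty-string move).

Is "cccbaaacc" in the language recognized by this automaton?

Start: ε-closure({N}) = {N, W}.
Read 'c': N→∅, W→∅; now ∅.
The set is empty and remains empty for the remaining 8 symbols.
The final set ∅ contains no accepting state.

No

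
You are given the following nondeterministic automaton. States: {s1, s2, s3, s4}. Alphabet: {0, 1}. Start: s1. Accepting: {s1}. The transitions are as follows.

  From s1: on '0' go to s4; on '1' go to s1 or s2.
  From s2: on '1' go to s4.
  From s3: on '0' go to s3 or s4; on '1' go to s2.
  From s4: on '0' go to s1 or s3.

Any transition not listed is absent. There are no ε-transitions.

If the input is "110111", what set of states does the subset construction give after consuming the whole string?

{s1, s2, s4}

Start in {s1}.
Read '1': s1→{s1, s2}; now {s1, s2}.
Read '1': s1→{s1, s2}, s2→{s4}; now {s1, s2, s4}.
Read '0': s1→{s4}, s2→∅, s4→{s1, s3}; now {s1, s3, s4}.
Read '1': s1→{s1, s2}, s3→{s2}, s4→∅; now {s1, s2}.
Read '1': s1→{s1, s2}, s2→{s4}; now {s1, s2, s4}.
Read '1': s1→{s1, s2}, s2→{s4}, s4→∅; now {s1, s2, s4}.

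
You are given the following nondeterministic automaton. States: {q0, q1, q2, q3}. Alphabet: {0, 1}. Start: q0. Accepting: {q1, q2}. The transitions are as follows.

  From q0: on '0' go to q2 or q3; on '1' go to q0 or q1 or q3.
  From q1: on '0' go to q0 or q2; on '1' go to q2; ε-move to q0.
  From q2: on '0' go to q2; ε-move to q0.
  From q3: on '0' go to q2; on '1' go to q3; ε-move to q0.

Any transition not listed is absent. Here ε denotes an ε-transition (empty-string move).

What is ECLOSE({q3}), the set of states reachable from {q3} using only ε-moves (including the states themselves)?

Begin with {q3}.
ε-move q3 → q0; add q0.

{q0, q3}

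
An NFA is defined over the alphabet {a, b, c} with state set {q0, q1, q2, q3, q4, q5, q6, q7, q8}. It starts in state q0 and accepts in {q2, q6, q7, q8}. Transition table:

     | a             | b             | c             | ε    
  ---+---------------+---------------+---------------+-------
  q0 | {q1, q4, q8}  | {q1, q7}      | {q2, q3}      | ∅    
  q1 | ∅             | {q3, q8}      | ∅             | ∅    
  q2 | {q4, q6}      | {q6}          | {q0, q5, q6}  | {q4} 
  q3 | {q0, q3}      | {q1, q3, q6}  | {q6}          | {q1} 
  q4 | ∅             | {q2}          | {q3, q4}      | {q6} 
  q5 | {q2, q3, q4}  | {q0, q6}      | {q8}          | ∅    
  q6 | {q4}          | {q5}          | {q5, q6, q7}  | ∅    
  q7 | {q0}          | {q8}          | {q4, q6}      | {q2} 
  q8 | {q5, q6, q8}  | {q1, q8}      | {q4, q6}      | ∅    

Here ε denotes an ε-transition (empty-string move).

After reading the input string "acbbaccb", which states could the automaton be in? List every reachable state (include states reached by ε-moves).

{q0, q1, q2, q3, q4, q5, q6, q7, q8}

Start in {q0}.
Read 'a': q0→{q1, q4, q8}; union {q1, q4, q8}; ε-closure = {q1, q4, q6, q8}.
Read 'c': q1→∅, q4→{q3, q4}, q6→{q5, q6, q7}, q8→{q4, q6}; union {q3, q4, q5, q6, q7}; ε-closure = {q1, q2, q3, q4, q5, q6, q7}.
Read 'b': q1→{q3, q8}, q2→{q6}, q3→{q1, q3, q6}, q4→{q2}, q5→{q0, q6}, q6→{q5}, q7→{q8}; union {q0, q1, q2, q3, q5, q6, q8}; ε-closure = {q0, q1, q2, q3, q4, q5, q6, q8}.
Read 'b': q0→{q1, q7}, q1→{q3, q8}, q2→{q6}, q3→{q1, q3, q6}, q4→{q2}, q5→{q0, q6}, q6→{q5}, q8→{q1, q8}; union {q0, q1, q2, q3, q5, q6, q7, q8}; ε-closure = {q0, q1, q2, q3, q4, q5, q6, q7, q8}.
Read 'a': q0→{q1, q4, q8}, q1→∅, q2→{q4, q6}, q3→{q0, q3}, q4→∅, q5→{q2, q3, q4}, q6→{q4}, q7→{q0}, q8→{q5, q6, q8}; now {q0, q1, q2, q3, q4, q5, q6, q8}.
Read 'c': q0→{q2, q3}, q1→∅, q2→{q0, q5, q6}, q3→{q6}, q4→{q3, q4}, q5→{q8}, q6→{q5, q6, q7}, q8→{q4, q6}; union {q0, q2, q3, q4, q5, q6, q7, q8}; ε-closure = {q0, q1, q2, q3, q4, q5, q6, q7, q8}.
Read 'c': q0→{q2, q3}, q1→∅, q2→{q0, q5, q6}, q3→{q6}, q4→{q3, q4}, q5→{q8}, q6→{q5, q6, q7}, q7→{q4, q6}, q8→{q4, q6}; union {q0, q2, q3, q4, q5, q6, q7, q8}; ε-closure = {q0, q1, q2, q3, q4, q5, q6, q7, q8}.
Read 'b': q0→{q1, q7}, q1→{q3, q8}, q2→{q6}, q3→{q1, q3, q6}, q4→{q2}, q5→{q0, q6}, q6→{q5}, q7→{q8}, q8→{q1, q8}; union {q0, q1, q2, q3, q5, q6, q7, q8}; ε-closure = {q0, q1, q2, q3, q4, q5, q6, q7, q8}.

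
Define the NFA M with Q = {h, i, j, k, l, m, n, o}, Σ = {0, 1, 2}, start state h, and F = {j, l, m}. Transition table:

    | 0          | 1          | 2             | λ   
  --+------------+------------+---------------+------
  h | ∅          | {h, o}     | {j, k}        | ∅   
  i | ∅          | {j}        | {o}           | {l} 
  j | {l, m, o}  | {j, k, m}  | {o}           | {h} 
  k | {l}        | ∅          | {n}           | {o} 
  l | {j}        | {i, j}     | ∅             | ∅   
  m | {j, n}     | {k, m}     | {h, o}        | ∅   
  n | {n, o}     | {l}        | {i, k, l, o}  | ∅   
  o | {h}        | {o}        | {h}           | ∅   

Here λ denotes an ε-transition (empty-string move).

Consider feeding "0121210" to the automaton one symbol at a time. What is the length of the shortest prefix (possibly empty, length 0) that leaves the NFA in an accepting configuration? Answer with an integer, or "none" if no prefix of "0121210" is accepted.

none

Start in {h}.
Read '0': h→∅; now ∅.
The set is empty and remains empty for the remaining 6 symbols.
No reachable set along the way intersects F.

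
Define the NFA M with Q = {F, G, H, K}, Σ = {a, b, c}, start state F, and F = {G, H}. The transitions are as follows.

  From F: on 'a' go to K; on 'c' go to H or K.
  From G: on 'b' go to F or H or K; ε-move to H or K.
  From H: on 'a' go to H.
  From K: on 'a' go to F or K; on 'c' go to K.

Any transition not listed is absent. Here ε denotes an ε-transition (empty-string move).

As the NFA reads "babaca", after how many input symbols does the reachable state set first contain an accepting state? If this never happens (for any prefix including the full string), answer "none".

none

Start in {F}.
Read 'b': F→∅; now ∅.
The set is empty and remains empty for the remaining 5 symbols.
No reachable set along the way intersects F.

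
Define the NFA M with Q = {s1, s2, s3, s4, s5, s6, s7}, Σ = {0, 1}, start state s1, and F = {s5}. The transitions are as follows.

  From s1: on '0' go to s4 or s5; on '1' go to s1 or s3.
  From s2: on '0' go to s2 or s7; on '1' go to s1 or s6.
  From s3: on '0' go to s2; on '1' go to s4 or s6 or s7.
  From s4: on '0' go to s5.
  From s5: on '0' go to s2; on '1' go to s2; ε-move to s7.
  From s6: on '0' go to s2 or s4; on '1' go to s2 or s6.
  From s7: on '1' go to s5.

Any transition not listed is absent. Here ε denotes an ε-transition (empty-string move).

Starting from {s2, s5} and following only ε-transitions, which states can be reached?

{s2, s5, s7}

Begin with {s2, s5}.
ε-move s5 → s7; add s7.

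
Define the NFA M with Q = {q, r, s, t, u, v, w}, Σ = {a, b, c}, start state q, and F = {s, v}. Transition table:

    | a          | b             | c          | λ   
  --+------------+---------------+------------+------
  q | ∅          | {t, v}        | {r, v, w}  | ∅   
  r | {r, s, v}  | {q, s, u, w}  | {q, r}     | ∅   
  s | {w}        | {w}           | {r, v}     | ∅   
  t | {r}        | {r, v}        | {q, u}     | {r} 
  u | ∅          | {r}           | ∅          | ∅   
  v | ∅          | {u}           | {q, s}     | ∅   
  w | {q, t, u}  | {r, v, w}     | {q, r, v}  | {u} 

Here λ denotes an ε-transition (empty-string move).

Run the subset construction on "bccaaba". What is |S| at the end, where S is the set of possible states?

Start in {q}.
Read 'b': {q} → {r, t, v}.
Read 'c': {r, t, v} → {q, r, s, u}.
Read 'c': {q, r, s, u} → {q, r, u, v, w}.
Read 'a': {q, r, u, v, w} → {q, r, s, t, u, v}.
Read 'a': {q, r, s, t, u, v} → {r, s, u, v, w}.
Read 'b': {r, s, u, v, w} → {q, r, s, u, v, w}.
Read 'a': {q, r, s, u, v, w} → {q, r, s, t, u, v, w}.
That set has 7 states.

7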